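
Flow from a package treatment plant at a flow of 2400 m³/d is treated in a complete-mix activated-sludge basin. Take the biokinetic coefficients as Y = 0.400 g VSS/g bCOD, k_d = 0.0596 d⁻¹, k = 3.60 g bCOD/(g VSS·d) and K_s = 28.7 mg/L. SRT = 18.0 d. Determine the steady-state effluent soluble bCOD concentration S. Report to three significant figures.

Effluent substrate depends only on kinetics and SRT: S = K_s(1 + k_d θ_c) / [θ_c(Yk − k_d) − 1] = 28.7 × (1 + 0.0596 × 18.0) / [18.0 × (0.400 × 3.60 − 0.0596) − 1] = 59.49 / 23.85 = 2.495 mg/L.

S ≈ 2.49 mg/L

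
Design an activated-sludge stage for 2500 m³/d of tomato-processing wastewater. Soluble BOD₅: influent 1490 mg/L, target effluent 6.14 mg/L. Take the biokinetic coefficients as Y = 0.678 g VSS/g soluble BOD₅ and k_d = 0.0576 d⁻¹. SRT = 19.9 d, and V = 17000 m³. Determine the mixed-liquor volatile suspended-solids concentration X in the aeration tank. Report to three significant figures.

From V·X·(1 + k_d·θ_c) = Y·Q·(S₀ − S)·θ_c: X = 0.678 × 2500 × (1490 − 6.14) × 19.9 / [17000 × (1 + 0.0576 × 19.9)] = 1372 mg/L.

X ≈ 1370 mg/L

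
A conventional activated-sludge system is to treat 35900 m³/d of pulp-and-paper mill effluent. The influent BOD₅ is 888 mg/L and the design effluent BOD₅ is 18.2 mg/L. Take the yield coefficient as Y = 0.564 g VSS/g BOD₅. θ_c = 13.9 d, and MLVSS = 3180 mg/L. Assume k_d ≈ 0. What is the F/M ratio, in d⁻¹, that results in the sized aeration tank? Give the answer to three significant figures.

With k_d = 0 the design equation reduces to V = Y Q (S₀−S) θ_c / X = 0.564 × 35900 × (888 − 18.2) × 13.9 / 3180 = 76980 m³.
Food-to-microorganism ratio F/M = Q S₀ / (V X) = 35900 × 888 / (76980 × 3180) = 0.1302 d⁻¹.

F/M ≈ 0.130 d⁻¹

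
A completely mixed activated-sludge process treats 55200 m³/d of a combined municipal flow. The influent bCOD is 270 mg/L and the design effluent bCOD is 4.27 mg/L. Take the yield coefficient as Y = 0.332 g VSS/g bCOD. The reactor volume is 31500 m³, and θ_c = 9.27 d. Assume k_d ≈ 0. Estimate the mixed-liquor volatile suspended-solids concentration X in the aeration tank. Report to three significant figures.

From V·X = Y·Q·(S₀ − S)·θ_c (decay neglected): X = 0.332 × 55200 × (270 − 4.27) × 9.27 / 31500 = 1433 mg/L.

X ≈ 1430 mg/L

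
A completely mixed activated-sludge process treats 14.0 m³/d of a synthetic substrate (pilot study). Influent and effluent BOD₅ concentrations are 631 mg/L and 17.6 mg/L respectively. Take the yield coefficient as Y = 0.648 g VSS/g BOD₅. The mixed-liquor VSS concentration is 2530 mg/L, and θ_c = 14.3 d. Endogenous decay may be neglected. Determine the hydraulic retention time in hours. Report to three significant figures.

τ ≈ 53.9 h

V·X = Y·Q·ΔS·θ_c gives V = 0.648 × 14.0 × (631 − 17.6) × 14.3 / 2530 = 31.45 m³.
τ = V/Q = 31.45/14.0 = 2.247 d, or 53.92 h.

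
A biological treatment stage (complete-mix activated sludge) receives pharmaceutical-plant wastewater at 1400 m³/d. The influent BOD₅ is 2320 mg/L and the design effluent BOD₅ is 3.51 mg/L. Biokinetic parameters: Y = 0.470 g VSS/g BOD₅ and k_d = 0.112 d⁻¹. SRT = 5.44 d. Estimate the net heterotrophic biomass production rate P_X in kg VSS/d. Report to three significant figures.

P_X ≈ 947 kg VSS/d

Y_obs = Y / (1 + k_d θ_c) = 0.470 / (1 + 0.112 × 5.44) = 0.470 / 1.609 = 0.2921.
Mass of BOD₅ removed per day: Q(S₀ − S) = 1400 × 2316 g/m³ = 3243 kg/d.
So the net sludge growth is P_X = 0.2921 × 3243 = 947.2 kg VSS/d.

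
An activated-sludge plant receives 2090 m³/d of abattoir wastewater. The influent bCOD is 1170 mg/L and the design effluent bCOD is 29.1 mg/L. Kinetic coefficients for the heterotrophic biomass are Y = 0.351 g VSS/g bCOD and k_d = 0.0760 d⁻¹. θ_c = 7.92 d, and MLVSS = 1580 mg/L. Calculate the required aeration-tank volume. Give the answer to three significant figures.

Rearranging the biomass balance for a CMAS with decay, V = Y·Q·ΔS·θ_c / [X·(1+k_d θ_c)] = 0.351 × 2090 × (1170 − 29.1) × 7.92 / [1580 × (1 + 0.0760 × 7.92)] = 6.63×10^6 / 2531 = 2619 m³.

V ≈ 2620 m³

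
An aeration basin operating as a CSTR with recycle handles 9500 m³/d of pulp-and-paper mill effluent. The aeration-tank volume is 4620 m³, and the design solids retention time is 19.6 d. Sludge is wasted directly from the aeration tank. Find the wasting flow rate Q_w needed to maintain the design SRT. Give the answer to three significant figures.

For wasting at MLVSS concentration, Q_w = V/θ_c = 4620/19.6 = 235.7 m³/d.

Q_w ≈ 236 m³/d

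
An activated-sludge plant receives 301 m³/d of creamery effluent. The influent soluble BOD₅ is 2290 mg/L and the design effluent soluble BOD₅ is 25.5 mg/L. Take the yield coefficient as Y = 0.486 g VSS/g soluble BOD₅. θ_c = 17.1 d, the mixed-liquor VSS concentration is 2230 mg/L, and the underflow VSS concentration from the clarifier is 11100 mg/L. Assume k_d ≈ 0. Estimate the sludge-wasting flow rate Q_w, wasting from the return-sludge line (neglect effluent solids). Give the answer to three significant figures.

Q_w ≈ 29.8 m³/d

With k_d = 0 the design equation reduces to V = Y Q (S₀−S) θ_c / X = 0.486 × 301 × (2290 − 25.5) × 17.1 / 2230 = 2540 m³.
θ_c = V·X/(Q_w·X_r) when wasting from the recycle, so Q_w = V·X/(θ_c·X_r) = 2540 × 2230 / (17.1 × 11100) = 29.84 m³/d.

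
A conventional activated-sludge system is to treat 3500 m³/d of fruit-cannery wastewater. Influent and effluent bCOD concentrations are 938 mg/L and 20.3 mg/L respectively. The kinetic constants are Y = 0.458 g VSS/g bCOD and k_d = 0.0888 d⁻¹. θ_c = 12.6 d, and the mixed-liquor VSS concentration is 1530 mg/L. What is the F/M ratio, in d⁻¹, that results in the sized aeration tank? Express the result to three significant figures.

F/M ≈ 0.375 d⁻¹

Steady-state biomass mass balance: V·X·(1 + k_d·θ_c) = Y·Q·(S₀ − S)·θ_c, so V = 0.458 × 3500 × (938 − 20.3) × 12.6 / [1530 × (1 + 0.0888 × 12.6)] = 1.85×10^7 / 3242 = 5718 m³.
Food-to-microorganism ratio F/M = Q S₀ / (V X) = 3500 × 938 / (5718 × 1530) = 0.3753 d⁻¹.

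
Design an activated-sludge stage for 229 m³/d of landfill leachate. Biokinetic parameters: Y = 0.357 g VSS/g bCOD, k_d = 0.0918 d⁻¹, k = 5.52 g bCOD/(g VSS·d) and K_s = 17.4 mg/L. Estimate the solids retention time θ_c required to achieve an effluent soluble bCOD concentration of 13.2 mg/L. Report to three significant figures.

From 1/θ_c = Y·k·S/(K_s + S) − k_d: Y·k·S/(K_s+S) = 0.357 × 5.52 × 13.2 / (17.4 + 13.2) = 0.8501 d⁻¹.
θ_c = 1/(μ − k_d) = 1/(0.8501 − 0.0918) = 1/0.7583 = 1.319 d.

θ_c ≈ 1.32 d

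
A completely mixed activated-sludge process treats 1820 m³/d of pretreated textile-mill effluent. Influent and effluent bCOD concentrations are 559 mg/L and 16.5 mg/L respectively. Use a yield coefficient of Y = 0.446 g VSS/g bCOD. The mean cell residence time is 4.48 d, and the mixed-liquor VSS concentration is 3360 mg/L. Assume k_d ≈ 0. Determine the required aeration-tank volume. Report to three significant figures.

V ≈ 587 m³

Biomass mass balance (decay neglected): V·X = Y·Q·(S₀ − S)·θ_c, so V = 0.446 × 1820 × (559 − 16.5) × 4.48 / 3360 = 587.1 m³.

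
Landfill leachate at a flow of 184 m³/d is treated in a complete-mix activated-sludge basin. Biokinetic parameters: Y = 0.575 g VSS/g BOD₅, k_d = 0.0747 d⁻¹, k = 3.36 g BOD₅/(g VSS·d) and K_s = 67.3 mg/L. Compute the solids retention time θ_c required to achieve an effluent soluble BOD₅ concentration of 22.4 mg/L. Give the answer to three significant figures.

θ_c ≈ 2.45 d

From 1/θ_c = Y·k·S/(K_s + S) − k_d: Y·k·S/(K_s+S) = 0.575 × 3.36 × 22.4 / (67.3 + 22.4) = 0.4825 d⁻¹.
Then 1/θ_c = μ − k_d = 0.4825 − 0.0747 = 0.4078 d⁻¹, giving θ_c = 2.452 d.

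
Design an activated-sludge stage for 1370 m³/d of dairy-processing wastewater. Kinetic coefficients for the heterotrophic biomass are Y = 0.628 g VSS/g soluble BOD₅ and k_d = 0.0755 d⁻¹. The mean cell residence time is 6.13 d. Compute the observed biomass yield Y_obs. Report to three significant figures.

Observed yield with endogenous decay: Y_obs = Y / (1 + k_d·θ_c) = 0.628 / (1 + 0.0755 × 6.13) = 0.628 / 1.463 = 0.4293 g VSS/g soluble BOD₅.

Y_obs ≈ 0.429 g VSS/g soluble BOD₅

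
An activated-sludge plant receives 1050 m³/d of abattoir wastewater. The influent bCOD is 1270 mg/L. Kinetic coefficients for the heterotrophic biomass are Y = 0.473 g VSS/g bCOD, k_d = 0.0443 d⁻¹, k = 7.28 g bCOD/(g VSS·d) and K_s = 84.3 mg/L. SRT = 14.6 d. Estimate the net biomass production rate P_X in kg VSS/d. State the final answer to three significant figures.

For a completely mixed reactor with recycle the Lawrence–McCarty relation gives S = K_s·(1 + k_d·θ_c) / [θ_c·(Y·k − k_d) − 1] = 84.3 × (1 + 0.0443 × 14.6) / [14.6 × (0.473 × 7.28 − 0.0443) − 1] = 138.8 / 48.63 = 2.855 mg/L.
The observed yield is Y_obs = Y/(1 + k_d·θ_c) = 0.473 / (1 + 0.0443 × 14.6) = 0.473 / 1.647 = 0.2872 g VSS per g bCOD removed.
Substrate removed = Q·(S₀ − S) = 1050 m³/d × (1270 − 2.85) g/m³ = 1.33×10^6 g/d = 1331 kg/d.
Biomass produced: P_X = Y_obs·Q·ΔS = 0.2872 × 1331 ≈ 382.2 kg VSS/d.

P_X ≈ 382 kg VSS/d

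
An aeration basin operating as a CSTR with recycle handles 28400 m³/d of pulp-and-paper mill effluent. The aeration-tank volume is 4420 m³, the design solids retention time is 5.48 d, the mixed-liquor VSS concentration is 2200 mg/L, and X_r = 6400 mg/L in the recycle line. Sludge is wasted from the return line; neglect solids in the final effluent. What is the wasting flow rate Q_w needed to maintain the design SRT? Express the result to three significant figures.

θ_c = V·X/(Q_w·X_r) when wasting from the recycle, so Q_w = V·X/(θ_c·X_r) = 4420 × 2200 / (5.48 × 6400) = 277.3 m³/d.

Q_w ≈ 277 m³/d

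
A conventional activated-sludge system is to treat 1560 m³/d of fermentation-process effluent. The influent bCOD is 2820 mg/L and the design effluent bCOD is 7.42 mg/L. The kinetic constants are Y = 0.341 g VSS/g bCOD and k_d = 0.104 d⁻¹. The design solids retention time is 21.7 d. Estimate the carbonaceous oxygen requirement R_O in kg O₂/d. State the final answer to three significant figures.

R_O ≈ 3740 kg O₂/d

Y_obs = Y / (1 + k_d θ_c) = 0.341 / (1 + 0.104 × 21.7) = 0.341 / 3.257 = 0.1047.
Q·(S₀ − S) = 1560 × (2820 − 7.42) × 10⁻³ = 4388 kg/d removed.
P_X = Y_obs·Q·(S₀ − S) = 0.1047 × 4388 = 459.4 kg VSS/d.
R_O = Q·(S₀ − S) − 1.42·P_X = 4388 − 1.42 × 459.4 = 3735 kg O₂/d.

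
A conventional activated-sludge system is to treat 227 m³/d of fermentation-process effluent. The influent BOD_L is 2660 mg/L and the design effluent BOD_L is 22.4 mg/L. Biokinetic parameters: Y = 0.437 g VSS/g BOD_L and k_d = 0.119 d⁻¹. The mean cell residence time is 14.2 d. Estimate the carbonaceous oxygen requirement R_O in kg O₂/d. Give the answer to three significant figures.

Correct the yield for decay: Y_obs = Y/(1 + k_d θ_c) = 0.437 / (1 + 0.119 × 14.2) = 0.437 / 2.690 = 0.1625.
Mass of BOD_L removed per day: Q(S₀ − S) = 227 × 2638 g/m³ = 598.7 kg/d.
Biomass synthesised: P_X = Y_obs × 598.7 = 97.27 kg VSS/d.
R_O = Q·(S₀ − S) − 1.42·P_X = 598.7 − 1.42 × 97.27 = 460.6 kg O₂/d.

R_O ≈ 461 kg O₂/d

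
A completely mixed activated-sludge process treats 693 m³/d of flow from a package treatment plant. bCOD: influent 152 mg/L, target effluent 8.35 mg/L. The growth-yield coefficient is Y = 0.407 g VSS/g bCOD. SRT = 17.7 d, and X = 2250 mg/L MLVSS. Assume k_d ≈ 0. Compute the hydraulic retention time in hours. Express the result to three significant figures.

τ ≈ 11.0 h

With k_d = 0 the design equation reduces to V = Y Q (S₀−S) θ_c / X = 0.407 × 693 × (152 − 8.35) × 17.7 / 2250 = 318.7 m³.
Hydraulic retention time τ = V/Q = 318.7 / 693 = 0.4599 d = 11.04 h.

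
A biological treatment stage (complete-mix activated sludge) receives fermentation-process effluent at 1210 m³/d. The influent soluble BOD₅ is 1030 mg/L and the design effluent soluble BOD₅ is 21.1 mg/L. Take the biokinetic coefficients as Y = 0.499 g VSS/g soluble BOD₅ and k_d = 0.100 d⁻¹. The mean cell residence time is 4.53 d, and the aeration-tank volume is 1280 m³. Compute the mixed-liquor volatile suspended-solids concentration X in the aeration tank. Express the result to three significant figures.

X ≈ 1480 mg/L

Solving the biomass balance for X: X = Y Q (S₀−S) θ_c / [V (1+k_d θ_c)] = 0.499 × 1210 × (1030 − 21.1) × 4.53 / [1280 × (1 + 0.100 × 4.53)] = 1484 mg/L.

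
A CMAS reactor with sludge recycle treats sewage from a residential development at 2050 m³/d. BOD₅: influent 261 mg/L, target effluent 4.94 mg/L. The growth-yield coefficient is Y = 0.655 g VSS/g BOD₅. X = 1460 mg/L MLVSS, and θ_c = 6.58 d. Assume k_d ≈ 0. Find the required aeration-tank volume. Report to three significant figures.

V ≈ 1550 m³

Biomass mass balance (decay neglected): V·X = Y·Q·(S₀ − S)·θ_c, so V = 0.655 × 2050 × (261 − 4.94) × 6.58 / 1460 = 1550 m³.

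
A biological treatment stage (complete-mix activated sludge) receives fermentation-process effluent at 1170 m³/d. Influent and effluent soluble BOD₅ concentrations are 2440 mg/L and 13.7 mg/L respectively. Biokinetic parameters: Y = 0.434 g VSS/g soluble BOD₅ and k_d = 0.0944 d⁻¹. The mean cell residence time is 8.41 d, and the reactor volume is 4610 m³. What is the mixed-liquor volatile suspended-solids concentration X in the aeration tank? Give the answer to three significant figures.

From V·X·(1 + k_d·θ_c) = Y·Q·(S₀ − S)·θ_c: X = 0.434 × 1170 × (2440 − 13.7) × 8.41 / [4610 × (1 + 0.0944 × 8.41)] = 1253 mg/L.

X ≈ 1250 mg/L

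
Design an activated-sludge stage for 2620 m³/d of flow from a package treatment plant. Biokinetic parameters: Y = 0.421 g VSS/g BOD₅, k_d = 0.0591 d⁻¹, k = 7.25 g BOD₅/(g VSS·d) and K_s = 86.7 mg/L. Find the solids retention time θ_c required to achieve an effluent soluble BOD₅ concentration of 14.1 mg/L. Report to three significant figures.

θ_c ≈ 2.72 d

Specific growth rate at S = 14.1 mg/L: μ = YkS/(K_s+S) = 0.421·7.25·14.1/(86.7+14.1) = 0.4270 d⁻¹.
θ_c = 1/(μ − k_d) = 1/(0.4270 − 0.0591) = 1/0.3679 = 2.718 d.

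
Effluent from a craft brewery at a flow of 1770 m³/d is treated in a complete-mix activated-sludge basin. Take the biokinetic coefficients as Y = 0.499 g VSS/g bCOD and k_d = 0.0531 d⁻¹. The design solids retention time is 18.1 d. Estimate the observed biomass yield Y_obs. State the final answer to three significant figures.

Y_obs ≈ 0.254 g VSS/g bCOD

Y_obs = Y / (1 + k_d θ_c) = 0.499 / (1 + 0.0531 × 18.1) = 0.499 / 1.961 = 0.2544.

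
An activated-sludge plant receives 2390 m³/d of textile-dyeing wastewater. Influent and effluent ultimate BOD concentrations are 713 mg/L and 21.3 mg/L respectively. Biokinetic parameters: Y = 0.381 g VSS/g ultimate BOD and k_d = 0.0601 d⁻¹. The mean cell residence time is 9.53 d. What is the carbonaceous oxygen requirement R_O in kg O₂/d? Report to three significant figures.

Observed yield with endogenous decay: Y_obs = Y / (1 + k_d·θ_c) = 0.381 / (1 + 0.0601 × 9.53) = 0.381 / 1.573 = 0.2423 g VSS/g ultimate BOD.
Mass of ultimate BOD removed per day: Q(S₀ − S) = 2390 × 691.7 g/m³ = 1653 kg/d.
Biomass synthesised: P_X = Y_obs × 1653 = 400.5 kg VSS/d.
R_O = Q·(S₀ − S) − 1.42·P_X = 1653 − 1.42 × 400.5 = 1084 kg O₂/d.

R_O ≈ 1080 kg O₂/d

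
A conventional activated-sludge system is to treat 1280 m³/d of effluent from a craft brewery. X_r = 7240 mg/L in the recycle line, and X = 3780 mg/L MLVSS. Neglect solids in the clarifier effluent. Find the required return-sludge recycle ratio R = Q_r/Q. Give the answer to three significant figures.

R ≈ 1.09

R = Q_r/Q = X/(X_r − X) = 3780 / (7240 − 3780) = 1.092.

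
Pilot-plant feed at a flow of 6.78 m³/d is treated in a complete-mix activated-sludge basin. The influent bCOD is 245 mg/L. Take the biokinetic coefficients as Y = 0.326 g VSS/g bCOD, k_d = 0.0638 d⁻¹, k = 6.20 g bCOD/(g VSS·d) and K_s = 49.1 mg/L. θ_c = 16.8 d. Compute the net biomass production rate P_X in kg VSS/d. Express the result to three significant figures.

P_X ≈ 0.258 kg VSS/d

Effluent substrate depends only on kinetics and SRT: S = K_s(1 + k_d θ_c) / [θ_c(Yk − k_d) − 1] = 49.1 × (1 + 0.0638 × 16.8) / [16.8 × (0.326 × 6.20 − 0.0638) − 1] = 101.7 / 31.88 = 3.191 mg/L.
Y_obs = Y / (1 + k_d θ_c) = 0.326 / (1 + 0.0638 × 16.8) = 0.326 / 2.072 = 0.1573.
Substrate removed = Q·(S₀ − S) = 6.78 m³/d × (245 − 3.19) g/m³ = 1.64×10^3 g/d = 1.639 kg/d.
Biomass produced: P_X = Y_obs·Q·ΔS = 0.1573 × 1.639 ≈ 0.2580 kg VSS/d.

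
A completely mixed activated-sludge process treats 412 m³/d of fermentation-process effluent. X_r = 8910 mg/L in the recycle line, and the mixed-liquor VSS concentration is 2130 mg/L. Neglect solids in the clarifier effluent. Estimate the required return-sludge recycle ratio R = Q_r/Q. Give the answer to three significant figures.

R ≈ 0.314

Solids balance on the clarifier gives (1+R)X = R·X_r, so R = X/(X_r − X) = 2130 / (8910 − 2130) = 0.3142.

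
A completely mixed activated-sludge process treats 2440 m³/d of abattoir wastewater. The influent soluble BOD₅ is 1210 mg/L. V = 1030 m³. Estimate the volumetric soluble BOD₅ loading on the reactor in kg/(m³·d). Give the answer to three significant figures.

Volumetric loading L_v = Q·S₀ / V = 2440 × 1210 g/m³ / 1030 m³ = 2866 g/(m³·d) = 2.866 kg soluble BOD₅/(m³·d).

L_v ≈ 2.87 kg soluble BOD₅/(m³·d)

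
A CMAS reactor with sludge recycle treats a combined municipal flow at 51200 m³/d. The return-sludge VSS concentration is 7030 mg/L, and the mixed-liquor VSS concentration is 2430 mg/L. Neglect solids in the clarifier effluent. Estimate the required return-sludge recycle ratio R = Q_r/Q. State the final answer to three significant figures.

R ≈ 0.528

Solids balance on the clarifier gives (1+R)X = R·X_r, so R = X/(X_r − X) = 2430 / (7030 − 2430) = 0.5283.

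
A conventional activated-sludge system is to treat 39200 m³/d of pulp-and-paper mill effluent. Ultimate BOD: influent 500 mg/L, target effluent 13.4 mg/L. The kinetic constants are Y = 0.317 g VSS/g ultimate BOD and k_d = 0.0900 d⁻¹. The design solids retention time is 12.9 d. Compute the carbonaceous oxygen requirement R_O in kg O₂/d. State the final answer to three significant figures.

R_O ≈ 15100 kg O₂/d

Y_obs = Y / (1 + k_d θ_c) = 0.317 / (1 + 0.0900 × 12.9) = 0.317 / 2.161 = 0.1467.
Q·(S₀ − S) = 39200 × (500 − 13.4) × 10⁻³ = 19075 kg/d removed.
Net sludge production P_X = 0.1467 × 19075 = 2798 kg VSS/d.
Carbonaceous O₂ demand = substrate oxidised − cell-mass equivalent = 19075 − 1.42 × 2798 = 15101 kg O₂/d.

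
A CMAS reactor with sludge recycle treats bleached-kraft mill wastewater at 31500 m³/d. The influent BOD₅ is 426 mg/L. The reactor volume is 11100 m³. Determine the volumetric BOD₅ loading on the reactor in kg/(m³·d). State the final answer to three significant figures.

L_v ≈ 1.21 kg BOD₅/(m³·d)

Volumetric loading L_v = Q·S₀ / V = 31500 × 426 g/m³ / 11100 m³ = 1209 g/(m³·d) = 1.209 kg BOD₅/(m³·d).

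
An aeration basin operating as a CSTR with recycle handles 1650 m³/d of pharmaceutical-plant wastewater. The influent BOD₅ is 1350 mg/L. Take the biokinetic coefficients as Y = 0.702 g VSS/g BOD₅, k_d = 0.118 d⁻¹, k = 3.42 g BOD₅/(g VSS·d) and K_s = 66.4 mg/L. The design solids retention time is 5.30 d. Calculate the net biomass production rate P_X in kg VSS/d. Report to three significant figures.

Effluent substrate depends only on kinetics and SRT: S = K_s(1 + k_d θ_c) / [θ_c(Yk − k_d) − 1] = 66.4 × (1 + 0.118 × 5.30) / [5.30 × (0.702 × 3.42 − 0.118) − 1] = 107.9 / 11.10 = 9.724 mg/L.
Correct the yield for decay: Y_obs = Y/(1 + k_d θ_c) = 0.702 / (1 + 0.118 × 5.30) = 0.702 / 1.625 = 0.4319.
Q·(S₀ − S) = 1650 × (1350 − 9.72) × 10⁻³ = 2211 kg/d removed.
P_X = Y_obs · Q(S₀ − S) = 0.4319 × 2211 = 955.1 kg VSS/d.

P_X ≈ 955 kg VSS/d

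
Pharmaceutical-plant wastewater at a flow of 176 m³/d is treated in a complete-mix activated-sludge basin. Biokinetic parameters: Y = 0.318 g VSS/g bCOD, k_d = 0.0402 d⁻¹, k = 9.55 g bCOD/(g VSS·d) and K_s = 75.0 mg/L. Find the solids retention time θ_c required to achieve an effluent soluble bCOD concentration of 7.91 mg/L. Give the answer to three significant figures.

θ_c ≈ 4.01 d

Specific growth rate at S = 7.91 mg/L: μ = YkS/(K_s+S) = 0.318·9.55·7.91/(75.0+7.91) = 0.2897 d⁻¹.
1/θ_c = 0.2897 − 0.0402 = 0.2495 d⁻¹, so θ_c = 4.007 d.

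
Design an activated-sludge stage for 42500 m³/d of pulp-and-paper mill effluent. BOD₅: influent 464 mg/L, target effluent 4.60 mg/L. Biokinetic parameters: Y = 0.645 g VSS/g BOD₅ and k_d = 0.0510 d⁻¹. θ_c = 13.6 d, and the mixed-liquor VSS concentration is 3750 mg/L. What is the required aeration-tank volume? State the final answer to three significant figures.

Rearranging the biomass balance for a CMAS with decay, V = Y·Q·ΔS·θ_c / [X·(1+k_d θ_c)] = 0.645 × 42500 × (464 − 4.60) × 13.6 / [3750 × (1 + 0.0510 × 13.6)] = 1.71×10^8 / 6351 = 26967 m³.

V ≈ 27000 m³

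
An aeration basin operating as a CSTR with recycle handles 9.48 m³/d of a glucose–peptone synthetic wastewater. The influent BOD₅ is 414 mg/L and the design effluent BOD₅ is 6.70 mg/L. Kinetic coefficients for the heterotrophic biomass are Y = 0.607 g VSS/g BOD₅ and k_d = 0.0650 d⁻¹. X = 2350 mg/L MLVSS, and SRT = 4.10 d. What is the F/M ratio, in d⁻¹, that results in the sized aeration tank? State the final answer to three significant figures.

F/M ≈ 0.517 d⁻¹

Rearranging the biomass balance for a CMAS with decay, V = Y·Q·ΔS·θ_c / [X·(1+k_d θ_c)] = 0.607 × 9.48 × (414 − 6.70) × 4.10 / [2350 × (1 + 0.0650 × 4.10)] = 9.61×10^3 / 2976 = 3.229 m³.
F/M = applied load / biomass = Q·S₀/(V·X) = 9.48 × 414 / (3.229 × 2350) = 0.5173 d⁻¹.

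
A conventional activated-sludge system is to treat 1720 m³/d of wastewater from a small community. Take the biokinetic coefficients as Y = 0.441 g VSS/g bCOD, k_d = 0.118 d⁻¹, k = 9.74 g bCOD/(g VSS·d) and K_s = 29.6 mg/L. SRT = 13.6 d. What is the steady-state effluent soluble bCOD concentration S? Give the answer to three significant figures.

S ≈ 1.38 mg/L

For a completely mixed reactor with recycle the Lawrence–McCarty relation gives S = K_s·(1 + k_d·θ_c) / [θ_c·(Y·k − k_d) − 1] = 29.6 × (1 + 0.118 × 13.6) / [13.6 × (0.441 × 9.74 − 0.118) − 1] = 77.10 / 55.81 = 1.381 mg/L.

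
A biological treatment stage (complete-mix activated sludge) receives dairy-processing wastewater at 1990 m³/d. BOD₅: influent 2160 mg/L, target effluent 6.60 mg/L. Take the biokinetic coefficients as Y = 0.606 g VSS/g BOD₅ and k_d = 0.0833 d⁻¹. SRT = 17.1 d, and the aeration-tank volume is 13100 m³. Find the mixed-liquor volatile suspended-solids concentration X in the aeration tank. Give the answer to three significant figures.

X ≈ 1400 mg/L

Solving the biomass balance for X: X = Y Q (S₀−S) θ_c / [V (1+k_d θ_c)] = 0.606 × 1990 × (2160 − 6.60) × 17.1 / [13100 × (1 + 0.0833 × 17.1)] = 1398 mg/L.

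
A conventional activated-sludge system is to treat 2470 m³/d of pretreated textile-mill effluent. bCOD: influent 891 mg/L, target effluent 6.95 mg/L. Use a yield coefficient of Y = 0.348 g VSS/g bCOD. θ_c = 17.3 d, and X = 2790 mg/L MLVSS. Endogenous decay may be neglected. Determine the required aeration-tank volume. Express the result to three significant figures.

With k_d = 0 the design equation reduces to V = Y Q (S₀−S) θ_c / X = 0.348 × 2470 × (891 − 6.95) × 17.3 / 2790 = 4712 m³.

V ≈ 4710 m³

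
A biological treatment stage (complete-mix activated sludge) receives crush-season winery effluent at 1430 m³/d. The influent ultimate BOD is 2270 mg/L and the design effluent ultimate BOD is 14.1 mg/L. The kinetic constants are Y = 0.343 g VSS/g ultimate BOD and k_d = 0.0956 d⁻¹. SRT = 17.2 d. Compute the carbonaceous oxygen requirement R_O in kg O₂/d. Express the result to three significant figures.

R_O ≈ 2630 kg O₂/d

The observed yield is Y_obs = Y/(1 + k_d·θ_c) = 0.343 / (1 + 0.0956 × 17.2) = 0.343 / 2.644 = 0.1297 g VSS per g ultimate BOD removed.
Substrate removed = Q·(S₀ − S) = 1430 m³/d × (2270 − 14.1) g/m³ = 3.23×10^6 g/d = 3226 kg/d.
Biomass synthesised: P_X = Y_obs × 3226 = 418.4 kg VSS/d.
R_O = Q·(S₀ − S) − 1.42·P_X = 3226 − 1.42 × 418.4 = 2632 kg O₂/d.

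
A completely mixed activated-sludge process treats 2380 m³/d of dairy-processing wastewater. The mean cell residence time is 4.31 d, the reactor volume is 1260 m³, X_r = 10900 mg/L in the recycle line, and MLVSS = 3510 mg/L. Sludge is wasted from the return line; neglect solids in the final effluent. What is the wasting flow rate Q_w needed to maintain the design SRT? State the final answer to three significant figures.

Q_w ≈ 94.1 m³/d

Wasting from the return line (neglecting effluent solids): Q_w = V·X / (θ_c·X_r) = 1260 × 3510 / (4.31 × 10900) = 94.14 m³/d.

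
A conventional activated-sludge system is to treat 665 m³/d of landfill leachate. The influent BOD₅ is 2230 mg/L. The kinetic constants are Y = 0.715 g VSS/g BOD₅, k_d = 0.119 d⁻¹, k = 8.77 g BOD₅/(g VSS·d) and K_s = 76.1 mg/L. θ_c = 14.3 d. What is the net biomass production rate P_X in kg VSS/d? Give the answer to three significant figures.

P_X ≈ 392 kg VSS/d

For a completely mixed reactor with recycle the Lawrence–McCarty relation gives S = K_s·(1 + k_d·θ_c) / [θ_c·(Y·k − k_d) − 1] = 76.1 × (1 + 0.119 × 14.3) / [14.3 × (0.715 × 8.77 − 0.119) − 1] = 205.6 / 86.97 = 2.364 mg/L.
Observed yield with endogenous decay: Y_obs = Y / (1 + k_d·θ_c) = 0.715 / (1 + 0.119 × 14.3) = 0.715 / 2.702 = 0.2646 g VSS/g BOD₅.
ΔS = 2230 − 2.36 = 2228 mg/L, so the substrate removal rate is 665 × 2228/1000 = 1481 kg BOD₅/d.
Biomass produced: P_X = Y_obs·Q·ΔS = 0.2646 × 1481 ≈ 392.0 kg VSS/d.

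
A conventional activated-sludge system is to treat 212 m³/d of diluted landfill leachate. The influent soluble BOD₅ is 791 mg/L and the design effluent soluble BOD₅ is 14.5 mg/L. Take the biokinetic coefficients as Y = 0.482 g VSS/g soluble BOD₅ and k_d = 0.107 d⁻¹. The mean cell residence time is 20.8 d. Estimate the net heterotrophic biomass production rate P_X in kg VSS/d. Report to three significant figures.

P_X ≈ 24.6 kg VSS/d

The observed yield is Y_obs = Y/(1 + k_d·θ_c) = 0.482 / (1 + 0.107 × 20.8) = 0.482 / 3.226 = 0.1494 g VSS per g soluble BOD₅ removed.
Substrate removed = Q·(S₀ − S) = 212 m³/d × (791 − 14.5) g/m³ = 1.65×10^5 g/d = 164.6 kg/d.
Biomass produced: P_X = Y_obs·Q·ΔS = 0.1494 × 164.6 ≈ 24.60 kg VSS/d.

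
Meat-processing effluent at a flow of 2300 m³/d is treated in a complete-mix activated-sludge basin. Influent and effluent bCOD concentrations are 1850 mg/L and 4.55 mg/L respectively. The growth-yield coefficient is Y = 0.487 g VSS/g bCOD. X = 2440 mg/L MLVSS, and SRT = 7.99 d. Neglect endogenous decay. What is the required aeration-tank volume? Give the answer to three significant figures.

V ≈ 6770 m³

Biomass mass balance (decay neglected): V·X = Y·Q·(S₀ − S)·θ_c, so V = 0.487 × 2300 × (1850 − 4.55) × 7.99 / 2440 = 6769 m³.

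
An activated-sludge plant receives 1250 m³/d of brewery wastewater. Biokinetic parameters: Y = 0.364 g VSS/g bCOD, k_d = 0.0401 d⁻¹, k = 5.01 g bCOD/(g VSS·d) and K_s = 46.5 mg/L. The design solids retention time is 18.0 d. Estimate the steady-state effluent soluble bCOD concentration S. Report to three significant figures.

From the Monod/SRT balance for a CMAS, S = K_s·(1+k_d θ_c)/[θ_c·(Y k − k_d) − 1] = 46.5 × (1 + 0.0401 × 18.0) / [18.0 × (0.364 × 5.01 − 0.0401) − 1] = 80.06 / 31.10 = 2.574 mg/L.

S ≈ 2.57 mg/L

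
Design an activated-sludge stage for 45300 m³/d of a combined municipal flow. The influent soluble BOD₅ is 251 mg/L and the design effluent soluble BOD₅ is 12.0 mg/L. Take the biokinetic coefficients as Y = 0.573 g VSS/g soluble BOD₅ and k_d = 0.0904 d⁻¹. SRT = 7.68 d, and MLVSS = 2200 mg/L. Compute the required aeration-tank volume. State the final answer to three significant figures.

V ≈ 12800 m³

Steady-state biomass mass balance: V·X·(1 + k_d·θ_c) = Y·Q·(S₀ − S)·θ_c, so V = 0.573 × 45300 × (251 − 12.0) × 7.68 / [2200 × (1 + 0.0904 × 7.68)] = 4.76×10^7 / 3727 = 12782 m³.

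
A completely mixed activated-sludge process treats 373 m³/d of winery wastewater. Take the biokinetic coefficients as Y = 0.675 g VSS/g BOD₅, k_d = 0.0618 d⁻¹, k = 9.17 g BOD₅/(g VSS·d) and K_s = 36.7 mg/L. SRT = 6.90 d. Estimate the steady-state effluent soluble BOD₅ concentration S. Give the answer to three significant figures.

S ≈ 1.27 mg/L

Effluent substrate depends only on kinetics and SRT: S = K_s(1 + k_d θ_c) / [θ_c(Yk − k_d) − 1] = 36.7 × (1 + 0.0618 × 6.90) / [6.90 × (0.675 × 9.17 − 0.0618) − 1] = 52.35 / 41.28 = 1.268 mg/L.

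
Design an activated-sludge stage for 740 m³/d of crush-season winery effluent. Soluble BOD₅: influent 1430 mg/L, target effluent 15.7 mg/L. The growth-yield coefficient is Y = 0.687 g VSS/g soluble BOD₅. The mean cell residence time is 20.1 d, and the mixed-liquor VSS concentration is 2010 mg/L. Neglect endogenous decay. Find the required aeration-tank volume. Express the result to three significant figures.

With k_d = 0 the design equation reduces to V = Y Q (S₀−S) θ_c / X = 0.687 × 740 × (1430 − 15.7) × 20.1 / 2010 = 7190 m³.

V ≈ 7190 m³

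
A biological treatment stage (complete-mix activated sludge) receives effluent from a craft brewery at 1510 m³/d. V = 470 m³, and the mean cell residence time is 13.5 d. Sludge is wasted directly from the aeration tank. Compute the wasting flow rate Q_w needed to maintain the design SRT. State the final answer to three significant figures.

Q_w ≈ 34.8 m³/d

For wasting at MLVSS concentration, Q_w = V/θ_c = 470.0/13.5 = 34.81 m³/d.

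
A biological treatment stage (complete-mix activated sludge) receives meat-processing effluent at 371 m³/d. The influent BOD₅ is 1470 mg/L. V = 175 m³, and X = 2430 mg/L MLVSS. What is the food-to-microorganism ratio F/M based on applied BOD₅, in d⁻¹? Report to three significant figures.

F/M ≈ 1.28 d⁻¹

F/M = Q·S₀ / (V·X) = 371 × 1470 / (175.0 × 2430) = 1.282 g BOD₅·(g VSS·d)⁻¹.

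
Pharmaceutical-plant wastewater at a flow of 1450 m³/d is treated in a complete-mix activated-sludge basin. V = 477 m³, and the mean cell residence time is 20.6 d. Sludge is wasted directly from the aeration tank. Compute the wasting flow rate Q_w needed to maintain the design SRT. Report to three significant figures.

Wasting from the aeration tank: Q_w = V / θ_c = 477.0 / 20.6 = 23.16 m³/d.

Q_w ≈ 23.2 m³/d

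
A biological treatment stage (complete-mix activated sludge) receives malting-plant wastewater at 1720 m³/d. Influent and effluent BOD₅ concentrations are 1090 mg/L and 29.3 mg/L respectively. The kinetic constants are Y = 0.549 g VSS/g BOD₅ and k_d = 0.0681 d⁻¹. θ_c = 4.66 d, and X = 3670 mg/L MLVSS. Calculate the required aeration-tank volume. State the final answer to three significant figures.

V ≈ 965 m³

From the SRT design equation V = Y Q (S₀−S) θ_c / [X (1 + k_d θ_c)] = 0.549 × 1720 × (1090 − 29.3) × 4.66 / [3670 × (1 + 0.0681 × 4.66)] = 4.67×10^6 / 4835 = 965.4 m³.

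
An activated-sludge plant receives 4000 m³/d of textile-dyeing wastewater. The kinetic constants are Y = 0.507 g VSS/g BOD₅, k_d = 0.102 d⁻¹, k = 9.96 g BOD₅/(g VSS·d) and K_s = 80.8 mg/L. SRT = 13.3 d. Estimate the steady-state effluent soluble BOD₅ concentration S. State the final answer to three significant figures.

S ≈ 2.94 mg/L

From the Monod/SRT balance for a CMAS, S = K_s·(1+k_d θ_c)/[θ_c·(Y k − k_d) − 1] = 80.8 × (1 + 0.102 × 13.3) / [13.3 × (0.507 × 9.96 − 0.102) − 1] = 190.4 / 64.80 = 2.938 mg/L.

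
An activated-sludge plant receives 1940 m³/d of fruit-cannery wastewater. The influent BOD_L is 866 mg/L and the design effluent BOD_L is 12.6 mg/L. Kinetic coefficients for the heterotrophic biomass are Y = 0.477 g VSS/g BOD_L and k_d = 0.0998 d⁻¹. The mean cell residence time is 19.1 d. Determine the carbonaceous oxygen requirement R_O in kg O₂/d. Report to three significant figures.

The observed yield is Y_obs = Y/(1 + k_d·θ_c) = 0.477 / (1 + 0.0998 × 19.1) = 0.477 / 2.906 = 0.1641 g VSS per g BOD_L removed.
Mass of BOD_L removed per day: Q(S₀ − S) = 1940 × 853.4 g/m³ = 1656 kg/d.
Biomass synthesised: P_X = Y_obs × 1656 = 271.7 kg VSS/d.
R_O = Q·(S₀ − S) − 1.42·P_X = 1656 − 1.42 × 271.7 = 1270 kg O₂/d.

R_O ≈ 1270 kg O₂/d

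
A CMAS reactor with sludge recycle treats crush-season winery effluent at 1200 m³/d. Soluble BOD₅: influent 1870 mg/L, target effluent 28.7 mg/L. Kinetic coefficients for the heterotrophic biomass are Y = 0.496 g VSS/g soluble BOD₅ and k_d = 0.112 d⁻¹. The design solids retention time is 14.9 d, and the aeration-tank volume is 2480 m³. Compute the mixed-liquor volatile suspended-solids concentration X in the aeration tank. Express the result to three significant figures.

X ≈ 2470 mg/L

X = Y·Q·ΔS·θ_c / [V·(1 + k_d θ_c)] = 0.496 × 1200 × (1870 − 28.7) × 14.9 / [2480 × (1 + 0.112 × 14.9)] = 2467 mg/L.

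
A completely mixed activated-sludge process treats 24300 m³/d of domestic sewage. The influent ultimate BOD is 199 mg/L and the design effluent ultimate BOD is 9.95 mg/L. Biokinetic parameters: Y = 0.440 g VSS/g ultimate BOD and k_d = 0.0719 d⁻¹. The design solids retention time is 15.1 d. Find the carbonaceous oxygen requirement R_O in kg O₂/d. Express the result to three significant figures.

Correct the yield for decay: Y_obs = Y/(1 + k_d θ_c) = 0.440 / (1 + 0.0719 × 15.1) = 0.440 / 2.086 = 0.2110.
Q·(S₀ − S) = 24300 × (199 − 9.95) × 10⁻³ = 4594 kg/d removed.
Biomass synthesised: P_X = Y_obs × 4594 = 969.1 kg VSS/d.
Carbonaceous O₂ demand = substrate oxidised − cell-mass equivalent = 4594 − 1.42 × 969.1 = 3218 kg O₂/d.

R_O ≈ 3220 kg O₂/d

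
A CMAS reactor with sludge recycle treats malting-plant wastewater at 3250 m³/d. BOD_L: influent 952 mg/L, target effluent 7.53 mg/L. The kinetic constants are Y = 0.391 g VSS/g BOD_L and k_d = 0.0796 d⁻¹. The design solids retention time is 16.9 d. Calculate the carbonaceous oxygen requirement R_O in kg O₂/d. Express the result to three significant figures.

R_O ≈ 2340 kg O₂/d

Correct the yield for decay: Y_obs = Y/(1 + k_d θ_c) = 0.391 / (1 + 0.0796 × 16.9) = 0.391 / 2.345 = 0.1667.
Mass of BOD_L removed per day: Q(S₀ − S) = 3250 × 944.5 g/m³ = 3070 kg/d.
Biomass synthesised: P_X = Y_obs × 3070 = 511.8 kg VSS/d.
R_O = Q·ΔS − 1.42 P_X = 3070 − 726.7 = 2343 kg O₂/d.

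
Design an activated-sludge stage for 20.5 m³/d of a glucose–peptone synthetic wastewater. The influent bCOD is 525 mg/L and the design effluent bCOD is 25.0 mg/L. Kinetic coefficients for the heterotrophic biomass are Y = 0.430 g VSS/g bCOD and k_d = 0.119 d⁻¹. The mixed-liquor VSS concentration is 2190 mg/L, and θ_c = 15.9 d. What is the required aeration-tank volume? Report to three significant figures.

V ≈ 11.1 m³

Steady-state biomass mass balance: V·X·(1 + k_d·θ_c) = Y·Q·(S₀ − S)·θ_c, so V = 0.430 × 20.5 × (525 − 25.0) × 15.9 / [2190 × (1 + 0.119 × 15.9)] = 7.01×10^4 / 6334 = 11.06 m³.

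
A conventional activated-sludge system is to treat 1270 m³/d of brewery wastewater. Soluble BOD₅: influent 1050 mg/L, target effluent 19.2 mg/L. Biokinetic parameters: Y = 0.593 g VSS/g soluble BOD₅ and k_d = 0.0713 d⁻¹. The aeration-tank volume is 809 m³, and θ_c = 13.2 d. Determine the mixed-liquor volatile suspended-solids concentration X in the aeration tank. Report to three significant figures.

Solving the biomass balance for X: X = Y Q (S₀−S) θ_c / [V (1+k_d θ_c)] = 0.593 × 1270 × (1050 − 19.2) × 13.2 / [809 × (1 + 0.0713 × 13.2)] = 6525 mg/L.

X ≈ 6530 mg/L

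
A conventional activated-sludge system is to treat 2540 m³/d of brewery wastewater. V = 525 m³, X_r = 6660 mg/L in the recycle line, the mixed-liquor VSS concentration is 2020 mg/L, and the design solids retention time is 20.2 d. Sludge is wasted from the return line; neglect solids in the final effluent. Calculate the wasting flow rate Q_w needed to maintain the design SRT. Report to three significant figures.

Q_w ≈ 7.88 m³/d

Q_w = (V·X)/(θ_c X_r) = 525.0 × 2020 / (20.2 × 6660) = 7.883 m³/d.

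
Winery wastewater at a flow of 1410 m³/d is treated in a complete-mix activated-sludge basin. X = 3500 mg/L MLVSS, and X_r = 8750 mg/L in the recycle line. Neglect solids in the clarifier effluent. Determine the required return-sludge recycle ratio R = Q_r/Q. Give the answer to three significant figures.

R = Q_r/Q = X/(X_r − X) = 3500 / (8750 − 3500) = 0.6667.

R ≈ 0.667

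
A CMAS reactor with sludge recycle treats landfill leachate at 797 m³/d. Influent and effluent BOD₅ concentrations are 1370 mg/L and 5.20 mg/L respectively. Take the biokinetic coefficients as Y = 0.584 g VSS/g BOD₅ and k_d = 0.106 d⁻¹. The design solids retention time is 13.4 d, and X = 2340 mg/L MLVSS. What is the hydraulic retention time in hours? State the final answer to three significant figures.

From the SRT design equation V = Y Q (S₀−S) θ_c / [X (1 + k_d θ_c)] = 0.584 × 797 × (1370 − 5.20) × 13.4 / [2340 × (1 + 0.106 × 13.4)] = 8.51×10^6 / 5664 = 1503 m³.
HRT = V/Q = 1503 m³ / 797 m³·d⁻¹ = 1.886 d × 24 = 45.26 h.

τ ≈ 45.3 h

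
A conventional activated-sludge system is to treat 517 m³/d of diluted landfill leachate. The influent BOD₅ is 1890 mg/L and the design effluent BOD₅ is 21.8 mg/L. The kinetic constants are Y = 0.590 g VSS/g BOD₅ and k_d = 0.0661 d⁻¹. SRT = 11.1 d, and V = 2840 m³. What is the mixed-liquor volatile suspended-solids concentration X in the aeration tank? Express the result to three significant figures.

X ≈ 1280 mg/L

Solving the biomass balance for X: X = Y Q (S₀−S) θ_c / [V (1+k_d θ_c)] = 0.590 × 517 × (1890 − 21.8) × 11.1 / [2840 × (1 + 0.0661 × 11.1)] = 1285 mg/L.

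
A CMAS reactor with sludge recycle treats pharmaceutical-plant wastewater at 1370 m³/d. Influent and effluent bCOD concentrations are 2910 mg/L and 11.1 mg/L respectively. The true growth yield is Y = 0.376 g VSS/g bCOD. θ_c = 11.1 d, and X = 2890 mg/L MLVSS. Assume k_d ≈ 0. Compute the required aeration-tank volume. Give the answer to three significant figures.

Biomass mass balance (decay neglected): V·X = Y·Q·(S₀ − S)·θ_c, so V = 0.376 × 1370 × (2910 − 11.1) × 11.1 / 2890 = 5735 m³.

V ≈ 5740 m³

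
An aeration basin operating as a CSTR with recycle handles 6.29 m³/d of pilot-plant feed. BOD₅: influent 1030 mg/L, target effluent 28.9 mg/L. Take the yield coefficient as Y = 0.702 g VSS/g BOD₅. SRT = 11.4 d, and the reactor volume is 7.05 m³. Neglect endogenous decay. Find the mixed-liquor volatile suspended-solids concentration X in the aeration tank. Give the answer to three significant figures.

From V·X = Y·Q·(S₀ − S)·θ_c (decay neglected): X = 0.702 × 6.29 × (1030 − 28.9) × 11.4 / 7.05 = 7148 mg/L.

X ≈ 7150 mg/L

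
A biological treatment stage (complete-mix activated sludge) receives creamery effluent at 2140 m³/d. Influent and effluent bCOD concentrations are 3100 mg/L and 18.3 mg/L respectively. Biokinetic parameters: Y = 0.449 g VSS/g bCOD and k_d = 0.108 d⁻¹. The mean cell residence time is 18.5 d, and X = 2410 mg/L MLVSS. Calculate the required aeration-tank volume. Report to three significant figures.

Rearranging the biomass balance for a CMAS with decay, V = Y·Q·ΔS·θ_c / [X·(1+k_d θ_c)] = 0.449 × 2140 × (3100 − 18.3) × 18.5 / [2410 × (1 + 0.108 × 18.5)] = 5.48×10^7 / 7225 = 7582 m³.

V ≈ 7580 m³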